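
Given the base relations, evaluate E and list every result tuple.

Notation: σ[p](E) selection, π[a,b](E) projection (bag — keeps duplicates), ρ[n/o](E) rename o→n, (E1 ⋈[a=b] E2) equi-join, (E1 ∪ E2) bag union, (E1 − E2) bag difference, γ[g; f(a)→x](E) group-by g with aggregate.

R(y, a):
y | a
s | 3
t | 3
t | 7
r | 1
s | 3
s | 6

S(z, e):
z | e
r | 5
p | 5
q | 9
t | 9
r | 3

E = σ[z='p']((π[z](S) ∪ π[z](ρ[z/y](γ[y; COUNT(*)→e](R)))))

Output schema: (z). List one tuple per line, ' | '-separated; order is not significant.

Row counts bottom-up:
  S → 5
  π[z](S) → 5
  R → 6
  γ[y; COUNT(*)→e](R) → 3
  ρ[z/y](γ[y; COUNT(*)→e](R)) → 3
  π[z](ρ[z/y](γ[y; COUNT(*)→e](R))) → 3
  (π[z](S) ∪ π[z](ρ[z/y](γ[y; COUNT(*)→e](R)))) → 8
  σ[z='p']((π[z](S) ∪ π[z](ρ[z/y](γ[y; COUNT(*)→e](R))))) → 1

== RESULT ==
z
p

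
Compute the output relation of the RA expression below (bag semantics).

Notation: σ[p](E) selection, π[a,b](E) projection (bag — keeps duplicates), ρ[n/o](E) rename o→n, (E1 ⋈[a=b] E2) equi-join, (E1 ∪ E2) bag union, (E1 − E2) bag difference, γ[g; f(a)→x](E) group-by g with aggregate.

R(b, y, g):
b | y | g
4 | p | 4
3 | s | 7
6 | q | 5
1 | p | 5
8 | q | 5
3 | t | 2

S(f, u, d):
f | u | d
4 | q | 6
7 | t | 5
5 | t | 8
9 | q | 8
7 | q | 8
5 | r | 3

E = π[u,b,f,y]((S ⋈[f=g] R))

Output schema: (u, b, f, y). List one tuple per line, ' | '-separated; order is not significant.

Subexpression sizes:
  S → 6
  R → 6
  (S ⋈[f=g] R) → 9
  π[u,b,f,y]((S ⋈[f=g] R)) → 9

== RESULT ==
u | b | f | y
q | 3 | 7 | s
q | 4 | 4 | p
r | 1 | 5 | p
r | 6 | 5 | q
r | 8 | 5 | q
t | 1 | 5 | p
t | 3 | 7 | s
t | 6 | 5 | q
t | 8 | 5 | q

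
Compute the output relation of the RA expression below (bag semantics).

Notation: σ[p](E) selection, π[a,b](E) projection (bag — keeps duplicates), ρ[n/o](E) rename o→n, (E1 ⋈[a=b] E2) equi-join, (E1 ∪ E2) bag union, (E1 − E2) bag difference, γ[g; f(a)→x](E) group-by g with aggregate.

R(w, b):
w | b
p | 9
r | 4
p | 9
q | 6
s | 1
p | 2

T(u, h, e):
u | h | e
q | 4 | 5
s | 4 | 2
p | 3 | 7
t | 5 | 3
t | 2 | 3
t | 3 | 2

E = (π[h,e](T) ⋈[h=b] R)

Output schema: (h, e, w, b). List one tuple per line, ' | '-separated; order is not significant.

Stepwise |·|:
  T → 6
  π[h,e](T) → 6
  R → 6
  (π[h,e](T) ⋈[h=b] R) → 3

== RESULT ==
h | e | w | b
2 | 3 | p | 2
4 | 2 | r | 4
4 | 5 | r | 4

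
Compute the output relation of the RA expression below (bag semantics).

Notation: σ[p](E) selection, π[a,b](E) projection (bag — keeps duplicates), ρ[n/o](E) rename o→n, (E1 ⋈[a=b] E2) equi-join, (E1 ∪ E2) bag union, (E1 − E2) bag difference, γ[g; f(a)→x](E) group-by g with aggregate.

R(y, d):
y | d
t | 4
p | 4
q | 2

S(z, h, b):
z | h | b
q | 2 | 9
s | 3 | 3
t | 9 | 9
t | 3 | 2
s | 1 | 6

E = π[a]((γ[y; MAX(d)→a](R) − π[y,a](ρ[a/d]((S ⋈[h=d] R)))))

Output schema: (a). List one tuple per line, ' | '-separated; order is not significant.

Subexpression sizes:
  R → 3
  γ[y; MAX(d)→a](R) → 3
  S → 5
  R → 3
  (S ⋈[h=d] R) → 1
  ρ[a/d]((S ⋈[h=d] R)) → 1
  π[y,a](ρ[a/d]((S ⋈[h=d] R))) → 1
  (γ[y; MAX(d)→a](R) − π[y,a](ρ[a/d]((S ⋈[h=d] R)))) → 2
  π[a]((γ[y; MAX(d)→a](R) − π[y,a](ρ[a/d]((S ⋈[h=d] R))))) → 2

== RESULT ==
a
4
4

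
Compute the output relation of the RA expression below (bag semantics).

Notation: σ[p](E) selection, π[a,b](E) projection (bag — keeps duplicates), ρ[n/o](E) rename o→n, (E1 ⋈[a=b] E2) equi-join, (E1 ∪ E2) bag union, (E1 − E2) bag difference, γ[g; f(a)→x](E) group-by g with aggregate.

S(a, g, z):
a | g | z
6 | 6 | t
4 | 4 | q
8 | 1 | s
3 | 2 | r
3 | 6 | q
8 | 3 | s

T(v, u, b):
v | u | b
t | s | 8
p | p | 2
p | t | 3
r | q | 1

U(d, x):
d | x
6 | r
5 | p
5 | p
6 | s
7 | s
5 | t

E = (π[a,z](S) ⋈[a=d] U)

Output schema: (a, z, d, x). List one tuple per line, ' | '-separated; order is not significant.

Per-node cardinality:
  S → 6
  π[a,z](S) → 6
  U → 6
  (π[a,z](S) ⋈[a=d] U) → 2

== RESULT ==
a | z | d | x
6 | t | 6 | r
6 | t | 6 | s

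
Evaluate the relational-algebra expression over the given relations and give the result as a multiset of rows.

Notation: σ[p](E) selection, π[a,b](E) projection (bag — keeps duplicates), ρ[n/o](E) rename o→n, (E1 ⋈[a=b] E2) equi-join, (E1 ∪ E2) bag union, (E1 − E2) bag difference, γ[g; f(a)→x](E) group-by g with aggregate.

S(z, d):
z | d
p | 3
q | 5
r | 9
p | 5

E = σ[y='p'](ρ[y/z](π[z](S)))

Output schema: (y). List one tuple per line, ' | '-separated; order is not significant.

Per-node cardinality:
  S → 4
  π[z](S) → 4
  ρ[y/z](π[z](S)) → 4
  σ[y='p'](ρ[y/z](π[z](S))) → 2

== RESULT ==
y
p
p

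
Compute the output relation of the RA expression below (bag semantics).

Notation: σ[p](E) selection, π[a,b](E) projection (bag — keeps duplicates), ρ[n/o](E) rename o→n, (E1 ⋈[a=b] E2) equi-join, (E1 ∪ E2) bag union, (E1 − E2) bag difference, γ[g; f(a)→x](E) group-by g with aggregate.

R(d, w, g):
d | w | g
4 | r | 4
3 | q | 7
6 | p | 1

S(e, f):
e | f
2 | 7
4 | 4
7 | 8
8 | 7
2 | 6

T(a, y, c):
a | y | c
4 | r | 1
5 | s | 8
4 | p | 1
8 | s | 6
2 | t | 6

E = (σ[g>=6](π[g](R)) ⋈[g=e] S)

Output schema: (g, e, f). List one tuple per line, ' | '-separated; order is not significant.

Row counts bottom-up:
  R → 3
  π[g](R) → 3
  σ[g>=6](π[g](R)) → 1
  S → 5
  (σ[g>=6](π[g](R)) ⋈[g=e] S) → 1

== RESULT ==
g | e | f
7 | 7 | 8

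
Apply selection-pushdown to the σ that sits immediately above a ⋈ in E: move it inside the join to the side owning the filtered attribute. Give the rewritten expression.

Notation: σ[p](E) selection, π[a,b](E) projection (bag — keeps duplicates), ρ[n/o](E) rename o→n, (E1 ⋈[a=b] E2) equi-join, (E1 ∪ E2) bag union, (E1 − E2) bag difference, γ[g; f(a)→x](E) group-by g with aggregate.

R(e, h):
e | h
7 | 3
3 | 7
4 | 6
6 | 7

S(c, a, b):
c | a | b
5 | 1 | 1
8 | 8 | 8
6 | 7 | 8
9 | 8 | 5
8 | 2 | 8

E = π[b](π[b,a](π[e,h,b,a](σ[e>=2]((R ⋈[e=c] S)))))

σ filters on e, owned by the left side.
E' = π[b](π[b,a](π[e,h,b,a]((σ[e>=2](R) ⋈[e=c] S))))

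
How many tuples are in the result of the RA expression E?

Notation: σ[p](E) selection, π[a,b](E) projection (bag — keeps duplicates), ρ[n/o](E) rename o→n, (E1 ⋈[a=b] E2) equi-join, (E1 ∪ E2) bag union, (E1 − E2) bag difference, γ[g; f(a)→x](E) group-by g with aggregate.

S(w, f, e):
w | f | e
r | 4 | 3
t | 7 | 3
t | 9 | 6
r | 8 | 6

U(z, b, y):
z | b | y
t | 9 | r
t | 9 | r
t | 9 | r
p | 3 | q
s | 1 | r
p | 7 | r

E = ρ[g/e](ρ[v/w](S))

Per-node cardinality:
  S → 4
  ρ[v/w](S) → 4
  ρ[g/e](ρ[v/w](S)) → 4

|E| = 4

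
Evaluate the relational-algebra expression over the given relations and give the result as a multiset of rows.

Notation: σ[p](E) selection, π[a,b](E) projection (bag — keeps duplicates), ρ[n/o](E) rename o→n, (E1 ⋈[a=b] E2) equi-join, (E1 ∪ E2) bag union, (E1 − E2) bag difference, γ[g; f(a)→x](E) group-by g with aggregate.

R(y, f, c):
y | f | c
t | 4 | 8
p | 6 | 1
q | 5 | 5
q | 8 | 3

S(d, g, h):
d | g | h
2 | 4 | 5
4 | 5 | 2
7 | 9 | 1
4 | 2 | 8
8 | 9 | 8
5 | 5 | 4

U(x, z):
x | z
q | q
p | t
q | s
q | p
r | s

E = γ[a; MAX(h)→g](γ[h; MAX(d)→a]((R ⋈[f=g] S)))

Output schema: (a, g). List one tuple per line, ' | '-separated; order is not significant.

Row counts bottom-up:
  R → 4
  S → 6
  (R ⋈[f=g] S) → 3
  γ[h; MAX(d)→a]((R ⋈[f=g] S)) → 3
  γ[a; MAX(h)→g](γ[h; MAX(d)→a]((R ⋈[f=g] S))) → 3

== RESULT ==
a | g
2 | 5
4 | 2
5 | 4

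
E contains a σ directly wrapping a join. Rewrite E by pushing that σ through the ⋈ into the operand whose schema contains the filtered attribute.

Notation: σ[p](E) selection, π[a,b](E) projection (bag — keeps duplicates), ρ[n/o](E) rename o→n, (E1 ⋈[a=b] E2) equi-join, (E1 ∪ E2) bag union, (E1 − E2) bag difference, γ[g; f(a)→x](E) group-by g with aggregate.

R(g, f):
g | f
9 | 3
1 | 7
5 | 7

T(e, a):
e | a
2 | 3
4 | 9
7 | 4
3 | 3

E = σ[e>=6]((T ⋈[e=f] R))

σ filters on e, owned by the left side.
E' = (σ[e>=6](T) ⋈[e=f] R)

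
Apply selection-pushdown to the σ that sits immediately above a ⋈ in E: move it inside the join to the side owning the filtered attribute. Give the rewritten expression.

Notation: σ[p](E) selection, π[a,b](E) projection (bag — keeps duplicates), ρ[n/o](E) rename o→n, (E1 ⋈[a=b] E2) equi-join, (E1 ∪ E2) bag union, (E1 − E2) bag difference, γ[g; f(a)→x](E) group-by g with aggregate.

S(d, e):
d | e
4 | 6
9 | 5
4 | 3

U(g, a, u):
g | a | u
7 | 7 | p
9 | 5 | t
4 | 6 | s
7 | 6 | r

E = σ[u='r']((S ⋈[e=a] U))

σ filters on u, owned by the right side.
E' = (S ⋈[e=a] σ[u='r'](U))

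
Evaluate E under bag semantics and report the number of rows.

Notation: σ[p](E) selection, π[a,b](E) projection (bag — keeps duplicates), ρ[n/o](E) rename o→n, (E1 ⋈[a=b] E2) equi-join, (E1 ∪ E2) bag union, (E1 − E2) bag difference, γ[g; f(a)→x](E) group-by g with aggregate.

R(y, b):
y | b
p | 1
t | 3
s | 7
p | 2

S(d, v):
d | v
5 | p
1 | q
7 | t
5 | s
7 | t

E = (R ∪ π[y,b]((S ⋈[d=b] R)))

Per-node cardinality:
  R → 4
  S → 5
  R → 4
  (S ⋈[d=b] R) → 3
  π[y,b]((S ⋈[d=b] R)) → 3
  (R ∪ π[y,b]((S ⋈[d=b] R))) → 7

|E| = 7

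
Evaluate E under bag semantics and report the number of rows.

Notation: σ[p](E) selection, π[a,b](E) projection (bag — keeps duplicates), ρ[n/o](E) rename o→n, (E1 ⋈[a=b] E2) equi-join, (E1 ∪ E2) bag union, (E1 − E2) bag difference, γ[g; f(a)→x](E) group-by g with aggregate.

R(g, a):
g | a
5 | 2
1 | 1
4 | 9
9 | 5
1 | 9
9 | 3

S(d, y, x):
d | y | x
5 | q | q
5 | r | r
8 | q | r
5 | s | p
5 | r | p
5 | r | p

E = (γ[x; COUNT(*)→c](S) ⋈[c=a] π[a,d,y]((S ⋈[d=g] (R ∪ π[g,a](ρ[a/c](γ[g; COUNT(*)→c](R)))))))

Row counts bottom-up:
  S → 6
  γ[x; COUNT(*)→c](S) → 3
  S → 6
  R → 6
  R → 6
  γ[g; COUNT(*)→c](R) → 4
  ρ[a/c](γ[g; COUNT(*)→c](R)) → 4
  π[g,a](ρ[a/c](γ[g; COUNT(*)→c](R))) → 4
  (R ∪ π[g,a](ρ[a/c](γ[g; COUNT(*)→c](R)))) → 10
  (S ⋈[d=g] (R ∪ π[g,a](ρ[a/c](γ[g; COUNT(*)→c](R))))) → 10
  π[a,d,y]((S ⋈[d=g] (R ∪ π[g,a](ρ[a/c](γ[g; COUNT(*)→c](R)))))) → 10
  (γ[x; COUNT(*)→c](S) ⋈[c=a] π[a,d,y]((S ⋈[d=g] (R ∪ π[g,a](ρ[a/c](γ[g; COUNT(*)→c](R))))))) → 10

|E| = 10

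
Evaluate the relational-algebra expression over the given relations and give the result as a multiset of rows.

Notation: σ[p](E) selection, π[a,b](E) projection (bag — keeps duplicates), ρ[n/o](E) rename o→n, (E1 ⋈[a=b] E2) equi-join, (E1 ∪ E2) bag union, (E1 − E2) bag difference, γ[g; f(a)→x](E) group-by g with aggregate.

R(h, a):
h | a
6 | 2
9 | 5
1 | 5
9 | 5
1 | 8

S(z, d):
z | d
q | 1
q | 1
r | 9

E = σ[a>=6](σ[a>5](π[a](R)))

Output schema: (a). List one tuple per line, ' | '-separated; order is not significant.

Row counts bottom-up:
  R → 5
  π[a](R) → 5
  σ[a>5](π[a](R)) → 1
  σ[a>=6](σ[a>5](π[a](R))) → 1

== RESULT ==
a
8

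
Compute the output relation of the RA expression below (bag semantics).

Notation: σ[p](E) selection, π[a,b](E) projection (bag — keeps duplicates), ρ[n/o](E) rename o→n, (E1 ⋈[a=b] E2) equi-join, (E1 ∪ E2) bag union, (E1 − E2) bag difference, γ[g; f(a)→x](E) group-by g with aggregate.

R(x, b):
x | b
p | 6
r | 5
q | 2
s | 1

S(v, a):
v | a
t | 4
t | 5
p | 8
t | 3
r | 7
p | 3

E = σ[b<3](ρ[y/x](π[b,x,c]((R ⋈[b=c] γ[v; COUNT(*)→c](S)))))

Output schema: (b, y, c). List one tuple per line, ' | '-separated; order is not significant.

Subexpression sizes:
  R → 4
  S → 6
  γ[v; COUNT(*)→c](S) → 3
  (R ⋈[b=c] γ[v; COUNT(*)→c](S)) → 2
  π[b,x,c]((R ⋈[b=c] γ[v; COUNT(*)→c](S))) → 2
  ρ[y/x](π[b,x,c]((R ⋈[b=c] γ[v; COUNT(*)→c](S)))) → 2
  σ[b<3](ρ[y/x](π[b,x,c]((R ⋈[b=c] γ[v; COUNT(*)→c](S))))) → 2

== RESULT ==
b | y | c
1 | s | 1
2 | q | 2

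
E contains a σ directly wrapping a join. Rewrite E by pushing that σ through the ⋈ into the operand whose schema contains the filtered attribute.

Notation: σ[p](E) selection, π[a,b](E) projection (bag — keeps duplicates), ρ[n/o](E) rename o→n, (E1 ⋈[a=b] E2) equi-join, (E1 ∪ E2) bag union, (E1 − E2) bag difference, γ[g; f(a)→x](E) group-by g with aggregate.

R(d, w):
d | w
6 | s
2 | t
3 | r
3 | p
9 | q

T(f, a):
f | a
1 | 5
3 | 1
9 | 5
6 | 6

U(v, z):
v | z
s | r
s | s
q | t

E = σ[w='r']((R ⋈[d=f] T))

σ filters on w, owned by the left side.
E' = (σ[w='r'](R) ⋈[d=f] T)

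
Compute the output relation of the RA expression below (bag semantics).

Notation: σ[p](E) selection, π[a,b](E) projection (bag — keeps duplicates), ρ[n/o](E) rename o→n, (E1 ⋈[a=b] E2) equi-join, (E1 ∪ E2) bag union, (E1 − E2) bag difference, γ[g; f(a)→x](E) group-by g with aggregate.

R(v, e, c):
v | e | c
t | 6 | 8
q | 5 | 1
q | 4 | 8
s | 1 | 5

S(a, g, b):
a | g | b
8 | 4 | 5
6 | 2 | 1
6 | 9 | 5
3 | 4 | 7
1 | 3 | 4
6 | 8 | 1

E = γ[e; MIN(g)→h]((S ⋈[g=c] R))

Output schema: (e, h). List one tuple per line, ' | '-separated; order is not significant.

Per-node cardinality:
  S → 6
  R → 4
  (S ⋈[g=c] R) → 2
  γ[e; MIN(g)→h]((S ⋈[g=c] R)) → 2

== RESULT ==
e | h
4 | 8
6 | 8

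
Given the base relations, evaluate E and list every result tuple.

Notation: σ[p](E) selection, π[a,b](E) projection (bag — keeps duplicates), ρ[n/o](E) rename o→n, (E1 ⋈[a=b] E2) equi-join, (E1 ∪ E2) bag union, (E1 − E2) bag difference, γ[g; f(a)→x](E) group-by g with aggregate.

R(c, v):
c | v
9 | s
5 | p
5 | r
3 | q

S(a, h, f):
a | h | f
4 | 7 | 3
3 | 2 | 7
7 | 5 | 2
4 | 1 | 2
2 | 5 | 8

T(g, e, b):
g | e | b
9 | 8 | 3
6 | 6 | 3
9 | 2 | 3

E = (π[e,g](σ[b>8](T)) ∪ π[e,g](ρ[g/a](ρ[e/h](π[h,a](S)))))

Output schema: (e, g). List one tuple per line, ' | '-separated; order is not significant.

Row counts bottom-up:
  T → 3
  σ[b>8](T) → 0
  π[e,g](σ[b>8](T)) → 0
  S → 5
  π[h,a](S) → 5
  ρ[e/h](π[h,a](S)) → 5
  ρ[g/a](ρ[e/h](π[h,a](S))) → 5
  π[e,g](ρ[g/a](ρ[e/h](π[h,a](S)))) → 5
  (π[e,g](σ[b>8](T)) ∪ π[e,g](ρ[g/a](ρ[e/h](π[h,a](S))))) → 5

== RESULT ==
e | g
1 | 4
2 | 3
5 | 2
5 | 7
7 | 4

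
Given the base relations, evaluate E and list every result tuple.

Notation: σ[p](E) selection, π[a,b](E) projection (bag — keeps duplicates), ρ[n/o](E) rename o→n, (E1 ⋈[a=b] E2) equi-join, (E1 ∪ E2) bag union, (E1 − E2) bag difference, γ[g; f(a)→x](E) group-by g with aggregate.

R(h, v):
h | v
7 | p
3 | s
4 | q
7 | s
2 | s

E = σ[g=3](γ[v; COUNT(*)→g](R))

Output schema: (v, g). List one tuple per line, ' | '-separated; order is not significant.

Per-node cardinality:
  R → 5
  γ[v; COUNT(*)→g](R) → 3
  σ[g=3](γ[v; COUNT(*)→g](R)) → 1

== RESULT ==
v | g
s | 3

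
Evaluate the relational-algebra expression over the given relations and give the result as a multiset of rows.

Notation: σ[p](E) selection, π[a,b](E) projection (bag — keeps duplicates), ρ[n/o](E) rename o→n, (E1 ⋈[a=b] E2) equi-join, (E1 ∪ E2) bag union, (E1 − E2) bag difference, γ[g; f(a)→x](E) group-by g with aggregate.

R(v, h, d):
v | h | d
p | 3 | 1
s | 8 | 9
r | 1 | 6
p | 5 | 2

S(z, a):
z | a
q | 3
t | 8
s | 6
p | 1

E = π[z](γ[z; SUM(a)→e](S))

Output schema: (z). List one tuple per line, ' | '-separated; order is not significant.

Row counts bottom-up:
  S → 4
  γ[z; SUM(a)→e](S) → 4
  π[z](γ[z; SUM(a)→e](S)) → 4

== RESULT ==
z
p
q
s
t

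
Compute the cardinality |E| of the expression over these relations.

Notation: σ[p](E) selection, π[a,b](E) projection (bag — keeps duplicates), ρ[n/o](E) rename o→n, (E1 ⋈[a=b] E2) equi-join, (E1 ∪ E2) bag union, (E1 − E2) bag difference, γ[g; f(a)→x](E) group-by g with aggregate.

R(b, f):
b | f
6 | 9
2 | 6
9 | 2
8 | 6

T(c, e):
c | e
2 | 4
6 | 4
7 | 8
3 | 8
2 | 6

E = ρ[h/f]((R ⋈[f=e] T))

Per-node cardinality:
  R → 4
  T → 5
  (R ⋈[f=e] T) → 2
  ρ[h/f]((R ⋈[f=e] T)) → 2

|E| = 2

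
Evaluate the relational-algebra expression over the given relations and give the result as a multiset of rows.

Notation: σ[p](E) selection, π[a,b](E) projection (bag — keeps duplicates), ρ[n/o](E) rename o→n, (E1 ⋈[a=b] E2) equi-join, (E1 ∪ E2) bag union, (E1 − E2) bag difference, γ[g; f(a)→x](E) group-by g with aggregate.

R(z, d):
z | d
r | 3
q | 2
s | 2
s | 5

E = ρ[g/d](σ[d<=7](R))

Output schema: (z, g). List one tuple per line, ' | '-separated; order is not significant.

Stepwise |·|:
  R → 4
  σ[d<=7](R) → 4
  ρ[g/d](σ[d<=7](R)) → 4

== RESULT ==
z | g
q | 2
r | 3
s | 2
s | 5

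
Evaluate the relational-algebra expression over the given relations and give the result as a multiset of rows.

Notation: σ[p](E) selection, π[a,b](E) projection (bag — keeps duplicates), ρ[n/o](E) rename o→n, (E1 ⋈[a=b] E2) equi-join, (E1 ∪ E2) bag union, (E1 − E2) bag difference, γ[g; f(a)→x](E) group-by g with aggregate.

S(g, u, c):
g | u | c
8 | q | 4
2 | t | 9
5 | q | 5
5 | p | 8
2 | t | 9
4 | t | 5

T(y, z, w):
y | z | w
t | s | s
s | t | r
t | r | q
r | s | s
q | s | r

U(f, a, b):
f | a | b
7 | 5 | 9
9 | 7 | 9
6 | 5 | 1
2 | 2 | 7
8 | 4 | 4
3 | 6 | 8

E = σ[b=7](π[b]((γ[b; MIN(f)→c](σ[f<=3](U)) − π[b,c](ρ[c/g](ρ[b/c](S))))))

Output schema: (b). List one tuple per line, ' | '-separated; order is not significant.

Row counts bottom-up:
  U → 6
  σ[f<=3](U) → 2
  γ[b; MIN(f)→c](σ[f<=3](U)) → 2
  S → 6
  ρ[b/c](S) → 6
  ρ[c/g](ρ[b/c](S)) → 6
  π[b,c](ρ[c/g](ρ[b/c](S))) → 6
  (γ[b; MIN(f)→c](σ[f<=3](U)) − π[b,c](ρ[c/g](ρ[b/c](S)))) → 2
  π[b]((γ[b; MIN(f)→c](σ[f<=3](U)) − π[b,c](ρ[c/g](ρ[b/c](S))))) → 2
  σ[b=7](π[b]((γ[b; MIN(f)→c](σ[f<=3](U)) − π[b,c](ρ[c/g](ρ[b/c](S)))))) → 1

== RESULT ==
b
7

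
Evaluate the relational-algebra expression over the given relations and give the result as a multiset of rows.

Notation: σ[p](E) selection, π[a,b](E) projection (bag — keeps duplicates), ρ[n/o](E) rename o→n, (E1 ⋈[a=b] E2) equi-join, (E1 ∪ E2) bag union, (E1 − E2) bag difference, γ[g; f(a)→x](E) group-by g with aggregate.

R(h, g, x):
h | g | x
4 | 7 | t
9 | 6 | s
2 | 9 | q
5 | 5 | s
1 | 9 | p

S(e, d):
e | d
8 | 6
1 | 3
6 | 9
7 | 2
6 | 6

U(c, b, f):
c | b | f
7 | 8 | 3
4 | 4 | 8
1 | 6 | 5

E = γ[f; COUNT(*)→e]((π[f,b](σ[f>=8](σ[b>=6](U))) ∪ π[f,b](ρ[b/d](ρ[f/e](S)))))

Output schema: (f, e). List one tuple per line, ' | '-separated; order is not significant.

Stepwise |·|:
  U → 3
  σ[b>=6](U) → 2
  σ[f>=8](σ[b>=6](U)) → 0
  π[f,b](σ[f>=8](σ[b>=6](U))) → 0
  S → 5
  ρ[f/e](S) → 5
  ρ[b/d](ρ[f/e](S)) → 5
  π[f,b](ρ[b/d](ρ[f/e](S))) → 5
  (π[f,b](σ[f>=8](σ[b>=6](U))) ∪ π[f,b](ρ[b/d](ρ[f/e](S)))) → 5
  γ[f; COUNT(*)→e]((π[f,b](σ[f>=8](σ[b>=6](U))) ∪ π[f,b](ρ[b/d](ρ[f/e](S))))) → 4

== RESULT ==
f | e
1 | 1
6 | 2
7 | 1
8 | 1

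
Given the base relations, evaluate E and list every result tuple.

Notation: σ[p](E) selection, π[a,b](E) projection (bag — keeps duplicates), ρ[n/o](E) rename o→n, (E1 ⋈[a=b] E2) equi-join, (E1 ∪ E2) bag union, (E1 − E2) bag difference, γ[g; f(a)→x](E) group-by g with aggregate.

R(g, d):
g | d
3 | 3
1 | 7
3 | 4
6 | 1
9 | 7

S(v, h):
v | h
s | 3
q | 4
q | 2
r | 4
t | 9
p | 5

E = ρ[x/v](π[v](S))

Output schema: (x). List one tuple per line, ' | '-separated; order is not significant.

Stepwise |·|:
  S → 6
  π[v](S) → 6
  ρ[x/v](π[v](S)) → 6

== RESULT ==
x
p
q
q
r
s
t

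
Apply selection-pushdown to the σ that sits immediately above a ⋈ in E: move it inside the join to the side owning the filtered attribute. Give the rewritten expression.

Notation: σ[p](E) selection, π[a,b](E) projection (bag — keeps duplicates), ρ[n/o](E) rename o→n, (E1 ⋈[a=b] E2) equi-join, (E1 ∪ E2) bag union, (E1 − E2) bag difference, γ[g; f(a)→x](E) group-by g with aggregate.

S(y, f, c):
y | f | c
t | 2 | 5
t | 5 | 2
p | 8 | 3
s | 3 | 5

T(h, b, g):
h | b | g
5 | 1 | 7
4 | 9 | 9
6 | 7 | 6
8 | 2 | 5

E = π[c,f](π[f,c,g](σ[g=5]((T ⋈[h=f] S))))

σ filters on g, owned by the left side.
E' = π[c,f](π[f,c,g]((σ[g=5](T) ⋈[h=f] S)))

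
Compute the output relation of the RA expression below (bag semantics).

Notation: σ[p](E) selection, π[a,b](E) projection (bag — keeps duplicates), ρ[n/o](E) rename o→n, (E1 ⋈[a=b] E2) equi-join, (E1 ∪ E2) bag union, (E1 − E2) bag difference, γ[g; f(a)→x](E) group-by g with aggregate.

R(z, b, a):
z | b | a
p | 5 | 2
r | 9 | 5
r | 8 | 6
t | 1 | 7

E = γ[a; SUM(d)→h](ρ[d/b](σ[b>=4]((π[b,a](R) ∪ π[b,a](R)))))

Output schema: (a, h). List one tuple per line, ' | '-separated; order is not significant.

Row counts bottom-up:
  R → 4
  π[b,a](R) → 4
  R → 4
  π[b,a](R) → 4
  (π[b,a](R) ∪ π[b,a](R)) → 8
  σ[b>=4]((π[b,a](R) ∪ π[b,a](R))) → 6
  ρ[d/b](σ[b>=4]((π[b,a](R) ∪ π[b,a](R)))) → 6
  γ[a; SUM(d)→h](ρ[d/b](σ[b>=4]((π[b,a](R) ∪ π[b,a](R))))) → 3

== RESULT ==
a | h
2 | 10
5 | 18
6 | 16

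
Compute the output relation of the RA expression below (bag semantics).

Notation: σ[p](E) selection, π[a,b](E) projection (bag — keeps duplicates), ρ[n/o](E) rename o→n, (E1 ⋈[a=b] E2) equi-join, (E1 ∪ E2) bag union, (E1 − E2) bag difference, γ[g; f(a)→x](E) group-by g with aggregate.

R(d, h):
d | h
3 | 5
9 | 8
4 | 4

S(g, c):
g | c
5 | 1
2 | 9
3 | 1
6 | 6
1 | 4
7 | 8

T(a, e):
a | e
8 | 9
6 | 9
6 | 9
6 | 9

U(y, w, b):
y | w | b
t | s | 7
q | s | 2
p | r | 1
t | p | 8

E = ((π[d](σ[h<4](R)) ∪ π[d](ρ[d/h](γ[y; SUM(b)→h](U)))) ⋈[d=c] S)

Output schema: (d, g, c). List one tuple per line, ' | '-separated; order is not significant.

Subexpression sizes:
  R → 3
  σ[h<4](R) → 0
  π[d](σ[h<4](R)) → 0
  U → 4
  γ[y; SUM(b)→h](U) → 3
  ρ[d/h](γ[y; SUM(b)→h](U)) → 3
  π[d](ρ[d/h](γ[y; SUM(b)→h](U))) → 3
  (π[d](σ[h<4](R)) ∪ π[d](ρ[d/h](γ[y; SUM(b)→h](U)))) → 3
  S → 6
  ((π[d](σ[h<4](R)) ∪ π[d](ρ[d/h](γ[y; SUM(b)→h](U)))) ⋈[d=c] S) → 2

== RESULT ==
d | g | c
1 | 3 | 1
1 | 5 | 1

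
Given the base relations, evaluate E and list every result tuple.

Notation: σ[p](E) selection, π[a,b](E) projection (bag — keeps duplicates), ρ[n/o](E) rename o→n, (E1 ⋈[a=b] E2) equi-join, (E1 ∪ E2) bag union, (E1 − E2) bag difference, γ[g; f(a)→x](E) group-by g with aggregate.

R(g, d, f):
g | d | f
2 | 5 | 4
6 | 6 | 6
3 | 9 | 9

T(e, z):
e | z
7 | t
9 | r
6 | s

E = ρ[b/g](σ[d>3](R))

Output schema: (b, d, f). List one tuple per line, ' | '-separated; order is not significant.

Stepwise |·|:
  R → 3
  σ[d>3](R) → 3
  ρ[b/g](σ[d>3](R)) → 3

== RESULT ==
b | d | f
2 | 5 | 4
3 | 9 | 9
6 | 6 | 6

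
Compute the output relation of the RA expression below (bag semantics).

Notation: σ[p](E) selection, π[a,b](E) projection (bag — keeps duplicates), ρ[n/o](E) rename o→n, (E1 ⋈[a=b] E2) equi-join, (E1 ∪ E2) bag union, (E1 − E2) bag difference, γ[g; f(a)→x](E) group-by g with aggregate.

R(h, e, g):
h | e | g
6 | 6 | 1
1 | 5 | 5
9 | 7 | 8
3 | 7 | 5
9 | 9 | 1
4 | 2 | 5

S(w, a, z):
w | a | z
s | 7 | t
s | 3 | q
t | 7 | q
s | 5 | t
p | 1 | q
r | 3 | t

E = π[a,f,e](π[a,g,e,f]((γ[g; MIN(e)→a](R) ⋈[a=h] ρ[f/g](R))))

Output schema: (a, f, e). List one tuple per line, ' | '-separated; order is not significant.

Per-node cardinality:
  R → 6
  γ[g; MIN(e)→a](R) → 3
  R → 6
  ρ[f/g](R) → 6
  (γ[g; MIN(e)→a](R) ⋈[a=h] ρ[f/g](R)) → 1
  π[a,g,e,f]((γ[g; MIN(e)→a](R) ⋈[a=h] ρ[f/g](R))) → 1
  π[a,f,e](π[a,g,e,f]((γ[g; MIN(e)→a](R) ⋈[a=h] ρ[f/g](R)))) → 1

== RESULT ==
a | f | e
6 | 1 | 6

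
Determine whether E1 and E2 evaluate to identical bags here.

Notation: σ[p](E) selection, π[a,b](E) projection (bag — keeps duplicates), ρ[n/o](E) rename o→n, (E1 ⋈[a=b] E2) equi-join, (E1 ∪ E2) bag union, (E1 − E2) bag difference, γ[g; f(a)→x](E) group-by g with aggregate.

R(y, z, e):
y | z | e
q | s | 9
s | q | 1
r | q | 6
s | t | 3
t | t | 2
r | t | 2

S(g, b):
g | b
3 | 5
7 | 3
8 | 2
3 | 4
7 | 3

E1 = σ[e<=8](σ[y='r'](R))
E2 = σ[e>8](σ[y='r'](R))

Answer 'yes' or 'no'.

E1 stepwise |·|:
  R → 6
  σ[y='r'](R) → 2
  σ[e<=8](σ[y='r'](R)) → 2
E2 stepwise |·|:
  R → 6
  σ[y='r'](R) → 2
  σ[e>8](σ[y='r'](R)) → 0

E1 result:
y | z | e
r | q | 6
r | t | 2
E2 result:
y | z | e
(0 rows)
Witness: ('r', 'q', 6) appears 1× in E1 but 0× in E2.

no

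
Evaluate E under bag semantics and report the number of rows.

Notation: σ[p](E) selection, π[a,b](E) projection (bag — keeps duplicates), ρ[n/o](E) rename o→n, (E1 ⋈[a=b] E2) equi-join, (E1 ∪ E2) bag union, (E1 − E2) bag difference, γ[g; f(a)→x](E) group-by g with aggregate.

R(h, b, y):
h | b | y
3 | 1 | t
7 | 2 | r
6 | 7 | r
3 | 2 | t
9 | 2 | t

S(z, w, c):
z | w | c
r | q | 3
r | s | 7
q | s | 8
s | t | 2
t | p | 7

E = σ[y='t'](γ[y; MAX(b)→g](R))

Per-node cardinality:
  R → 5
  γ[y; MAX(b)→g](R) → 2
  σ[y='t'](γ[y; MAX(b)→g](R)) → 1

|E| = 1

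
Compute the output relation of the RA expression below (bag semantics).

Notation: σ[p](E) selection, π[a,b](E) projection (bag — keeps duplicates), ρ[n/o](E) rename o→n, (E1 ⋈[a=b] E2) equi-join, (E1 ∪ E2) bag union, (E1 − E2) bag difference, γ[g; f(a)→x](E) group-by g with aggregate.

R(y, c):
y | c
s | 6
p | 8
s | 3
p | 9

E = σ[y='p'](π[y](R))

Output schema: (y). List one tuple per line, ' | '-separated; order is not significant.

Row counts bottom-up:
  R → 4
  π[y](R) → 4
  σ[y='p'](π[y](R)) → 2

== RESULT ==
y
p
p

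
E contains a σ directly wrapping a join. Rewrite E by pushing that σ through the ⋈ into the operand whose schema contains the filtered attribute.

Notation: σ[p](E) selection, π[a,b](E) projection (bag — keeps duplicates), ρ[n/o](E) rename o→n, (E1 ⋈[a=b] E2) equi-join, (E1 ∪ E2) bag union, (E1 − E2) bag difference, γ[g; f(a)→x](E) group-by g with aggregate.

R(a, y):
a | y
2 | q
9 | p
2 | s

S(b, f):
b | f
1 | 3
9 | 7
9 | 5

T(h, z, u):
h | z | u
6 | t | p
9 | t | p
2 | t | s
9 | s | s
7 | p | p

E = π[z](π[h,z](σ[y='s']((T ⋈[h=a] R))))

σ filters on y, owned by the right side.
E' = π[z](π[h,z]((T ⋈[h=a] σ[y='s'](R))))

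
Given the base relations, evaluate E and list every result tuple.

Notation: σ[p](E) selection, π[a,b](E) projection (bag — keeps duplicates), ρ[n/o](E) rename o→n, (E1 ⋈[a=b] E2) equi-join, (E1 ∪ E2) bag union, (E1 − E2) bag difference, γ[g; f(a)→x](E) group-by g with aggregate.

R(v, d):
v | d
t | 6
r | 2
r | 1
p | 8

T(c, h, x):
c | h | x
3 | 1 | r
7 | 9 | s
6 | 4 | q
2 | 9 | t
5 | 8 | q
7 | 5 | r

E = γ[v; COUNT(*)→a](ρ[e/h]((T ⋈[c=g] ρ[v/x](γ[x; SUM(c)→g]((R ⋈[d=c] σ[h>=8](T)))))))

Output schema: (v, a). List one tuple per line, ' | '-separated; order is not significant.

Row counts bottom-up:
  T → 6
  R → 4
  T → 6
  σ[h>=8](T) → 3
  (R ⋈[d=c] σ[h>=8](T)) → 1
  γ[x; SUM(c)→g]((R ⋈[d=c] σ[h>=8](T))) → 1
  ρ[v/x](γ[x; SUM(c)→g]((R ⋈[d=c] σ[h>=8](T)))) → 1
  (T ⋈[c=g] ρ[v/x](γ[x; SUM(c)→g]((R ⋈[d=c] σ[h>=8](T))))) → 1
  ρ[e/h]((T ⋈[c=g] ρ[v/x](γ[x; SUM(c)→g]((R ⋈[d=c] σ[h>=8](T)))))) → 1
  γ[v; COUNT(*)→a](ρ[e/h]((T ⋈[c=g] ρ[v/x](γ[x; SUM(c)→g]((R ⋈[d=c] σ[h>=8](T))))))) → 1

== RESULT ==
v | a
t | 1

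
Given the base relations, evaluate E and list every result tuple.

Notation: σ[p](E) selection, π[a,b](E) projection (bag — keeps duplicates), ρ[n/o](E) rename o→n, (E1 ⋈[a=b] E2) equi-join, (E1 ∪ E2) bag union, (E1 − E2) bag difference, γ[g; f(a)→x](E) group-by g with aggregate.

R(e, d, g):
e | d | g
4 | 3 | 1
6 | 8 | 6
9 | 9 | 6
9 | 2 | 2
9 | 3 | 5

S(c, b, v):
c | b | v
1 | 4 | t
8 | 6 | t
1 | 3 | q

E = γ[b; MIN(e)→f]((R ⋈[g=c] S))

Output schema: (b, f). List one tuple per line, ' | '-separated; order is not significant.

Per-node cardinality:
  R → 5
  S → 3
  (R ⋈[g=c] S) → 2
  γ[b; MIN(e)→f]((R ⋈[g=c] S)) → 2

== RESULT ==
b | f
3 | 4
4 | 4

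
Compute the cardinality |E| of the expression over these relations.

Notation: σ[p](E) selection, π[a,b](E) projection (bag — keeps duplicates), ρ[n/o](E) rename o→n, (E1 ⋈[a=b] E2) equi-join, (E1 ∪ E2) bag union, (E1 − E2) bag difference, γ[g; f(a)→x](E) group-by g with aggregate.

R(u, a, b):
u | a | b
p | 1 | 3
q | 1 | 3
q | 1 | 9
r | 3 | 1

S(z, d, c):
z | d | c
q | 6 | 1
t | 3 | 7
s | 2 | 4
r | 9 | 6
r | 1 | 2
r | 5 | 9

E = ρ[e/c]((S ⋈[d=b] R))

Stepwise |·|:
  S → 6
  R → 4
  (S ⋈[d=b] R) → 4
  ρ[e/c]((S ⋈[d=b] R)) → 4

|E| = 4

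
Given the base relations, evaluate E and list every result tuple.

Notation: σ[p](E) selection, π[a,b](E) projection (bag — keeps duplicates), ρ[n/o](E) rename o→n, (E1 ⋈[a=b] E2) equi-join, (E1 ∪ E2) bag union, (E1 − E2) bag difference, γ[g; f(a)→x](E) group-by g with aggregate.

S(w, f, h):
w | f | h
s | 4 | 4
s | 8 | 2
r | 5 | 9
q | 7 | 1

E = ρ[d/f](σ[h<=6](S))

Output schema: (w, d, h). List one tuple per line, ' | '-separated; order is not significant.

Per-node cardinality:
  S → 4
  σ[h<=6](S) → 3
  ρ[d/f](σ[h<=6](S)) → 3

== RESULT ==
w | d | h
q | 7 | 1
s | 4 | 4
s | 8 | 2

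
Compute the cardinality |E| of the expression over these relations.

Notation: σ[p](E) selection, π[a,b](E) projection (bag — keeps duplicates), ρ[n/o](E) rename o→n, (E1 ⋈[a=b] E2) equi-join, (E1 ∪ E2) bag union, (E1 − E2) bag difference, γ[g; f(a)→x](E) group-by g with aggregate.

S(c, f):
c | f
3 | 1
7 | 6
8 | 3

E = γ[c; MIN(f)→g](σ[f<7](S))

Subexpression sizes:
  S → 3
  σ[f<7](S) → 3
  γ[c; MIN(f)→g](σ[f<7](S)) → 3

|E| = 3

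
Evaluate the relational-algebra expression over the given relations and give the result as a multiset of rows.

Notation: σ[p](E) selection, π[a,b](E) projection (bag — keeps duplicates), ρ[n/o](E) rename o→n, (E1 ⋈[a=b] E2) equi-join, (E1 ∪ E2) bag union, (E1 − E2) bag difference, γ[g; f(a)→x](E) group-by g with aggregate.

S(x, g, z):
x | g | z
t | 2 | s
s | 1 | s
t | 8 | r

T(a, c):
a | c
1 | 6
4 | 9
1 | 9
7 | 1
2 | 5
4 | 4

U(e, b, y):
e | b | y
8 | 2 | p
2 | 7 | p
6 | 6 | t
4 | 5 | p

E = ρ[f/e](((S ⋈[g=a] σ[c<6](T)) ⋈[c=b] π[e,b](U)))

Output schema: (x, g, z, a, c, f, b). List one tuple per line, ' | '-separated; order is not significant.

Subexpression sizes:
  S → 3
  T → 6
  σ[c<6](T) → 3
  (S ⋈[g=a] σ[c<6](T)) → 1
  U → 4
  π[e,b](U) → 4
  ((S ⋈[g=a] σ[c<6](T)) ⋈[c=b] π[e,b](U)) → 1
  ρ[f/e](((S ⋈[g=a] σ[c<6](T)) ⋈[c=b] π[e,b](U))) → 1

== RESULT ==
x | g | z | a | c | f | b
t | 2 | s | 2 | 5 | 4 | 5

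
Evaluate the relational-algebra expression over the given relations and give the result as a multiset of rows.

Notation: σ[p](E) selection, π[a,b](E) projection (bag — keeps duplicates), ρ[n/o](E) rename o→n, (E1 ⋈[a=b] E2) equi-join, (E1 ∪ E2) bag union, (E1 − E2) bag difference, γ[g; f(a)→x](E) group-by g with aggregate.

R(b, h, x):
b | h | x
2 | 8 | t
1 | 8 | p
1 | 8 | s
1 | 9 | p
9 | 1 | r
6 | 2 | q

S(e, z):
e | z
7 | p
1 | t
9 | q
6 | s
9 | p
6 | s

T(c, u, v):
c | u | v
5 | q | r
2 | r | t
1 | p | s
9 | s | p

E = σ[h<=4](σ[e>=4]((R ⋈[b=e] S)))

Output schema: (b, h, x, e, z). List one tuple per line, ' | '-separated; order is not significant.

Per-node cardinality:
  R → 6
  S → 6
  (R ⋈[b=e] S) → 7
  σ[e>=4]((R ⋈[b=e] S)) → 4
  σ[h<=4](σ[e>=4]((R ⋈[b=e] S))) → 4

== RESULT ==
b | h | x | e | z
6 | 2 | q | 6 | s
6 | 2 | q | 6 | s
9 | 1 | r | 9 | p
9 | 1 | r | 9 | q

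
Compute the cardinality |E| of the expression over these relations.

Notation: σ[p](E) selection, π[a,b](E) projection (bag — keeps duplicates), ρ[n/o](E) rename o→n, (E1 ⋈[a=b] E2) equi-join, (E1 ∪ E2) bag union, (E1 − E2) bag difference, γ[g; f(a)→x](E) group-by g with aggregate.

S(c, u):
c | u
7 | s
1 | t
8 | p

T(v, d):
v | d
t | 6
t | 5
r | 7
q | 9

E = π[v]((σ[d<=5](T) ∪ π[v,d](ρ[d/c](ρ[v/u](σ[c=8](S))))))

Row counts bottom-up:
  T → 4
  σ[d<=5](T) → 1
  S → 3
  σ[c=8](S) → 1
  ρ[v/u](σ[c=8](S)) → 1
  ρ[d/c](ρ[v/u](σ[c=8](S))) → 1
  π[v,d](ρ[d/c](ρ[v/u](σ[c=8](S)))) → 1
  (σ[d<=5](T) ∪ π[v,d](ρ[d/c](ρ[v/u](σ[c=8](S))))) → 2
  π[v]((σ[d<=5](T) ∪ π[v,d](ρ[d/c](ρ[v/u](σ[c=8](S)))))) → 2

|E| = 2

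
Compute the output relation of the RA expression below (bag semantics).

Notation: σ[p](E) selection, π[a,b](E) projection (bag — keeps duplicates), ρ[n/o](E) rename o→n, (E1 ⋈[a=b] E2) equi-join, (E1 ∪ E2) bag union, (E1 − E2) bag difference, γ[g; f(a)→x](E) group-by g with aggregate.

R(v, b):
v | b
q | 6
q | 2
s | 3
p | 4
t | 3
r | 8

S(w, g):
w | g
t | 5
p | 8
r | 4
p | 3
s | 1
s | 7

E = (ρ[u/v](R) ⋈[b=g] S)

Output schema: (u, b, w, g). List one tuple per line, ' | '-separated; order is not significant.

Per-node cardinality:
  R → 6
  ρ[u/v](R) → 6
  S → 6
  (ρ[u/v](R) ⋈[b=g] S) → 4

== RESULT ==
u | b | w | g
p | 4 | r | 4
r | 8 | p | 8
s | 3 | p | 3
t | 3 | p | 3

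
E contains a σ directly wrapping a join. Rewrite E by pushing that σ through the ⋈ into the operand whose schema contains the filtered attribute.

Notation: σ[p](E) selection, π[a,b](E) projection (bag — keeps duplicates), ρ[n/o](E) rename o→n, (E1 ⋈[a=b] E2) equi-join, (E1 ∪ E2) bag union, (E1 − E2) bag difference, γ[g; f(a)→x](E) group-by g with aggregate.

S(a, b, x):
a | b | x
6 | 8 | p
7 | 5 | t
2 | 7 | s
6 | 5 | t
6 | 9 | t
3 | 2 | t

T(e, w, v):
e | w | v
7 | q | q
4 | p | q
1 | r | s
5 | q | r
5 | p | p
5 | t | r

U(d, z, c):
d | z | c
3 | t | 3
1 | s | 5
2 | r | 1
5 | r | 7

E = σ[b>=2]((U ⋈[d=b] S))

σ filters on b, owned by the right side.
E' = (U ⋈[d=b] σ[b>=2](S))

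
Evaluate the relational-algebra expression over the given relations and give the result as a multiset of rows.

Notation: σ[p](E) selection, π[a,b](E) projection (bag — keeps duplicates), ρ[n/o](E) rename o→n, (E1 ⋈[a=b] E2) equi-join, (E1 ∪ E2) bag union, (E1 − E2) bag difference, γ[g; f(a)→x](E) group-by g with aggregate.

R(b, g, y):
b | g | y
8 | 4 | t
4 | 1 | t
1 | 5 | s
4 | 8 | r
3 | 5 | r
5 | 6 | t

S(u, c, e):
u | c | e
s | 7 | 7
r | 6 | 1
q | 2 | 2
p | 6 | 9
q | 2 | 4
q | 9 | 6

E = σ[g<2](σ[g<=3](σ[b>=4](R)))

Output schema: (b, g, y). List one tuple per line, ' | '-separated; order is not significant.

Row counts bottom-up:
  R → 6
  σ[b>=4](R) → 4
  σ[g<=3](σ[b>=4](R)) → 1
  σ[g<2](σ[g<=3](σ[b>=4](R))) → 1

== RESULT ==
b | g | y
4 | 1 | t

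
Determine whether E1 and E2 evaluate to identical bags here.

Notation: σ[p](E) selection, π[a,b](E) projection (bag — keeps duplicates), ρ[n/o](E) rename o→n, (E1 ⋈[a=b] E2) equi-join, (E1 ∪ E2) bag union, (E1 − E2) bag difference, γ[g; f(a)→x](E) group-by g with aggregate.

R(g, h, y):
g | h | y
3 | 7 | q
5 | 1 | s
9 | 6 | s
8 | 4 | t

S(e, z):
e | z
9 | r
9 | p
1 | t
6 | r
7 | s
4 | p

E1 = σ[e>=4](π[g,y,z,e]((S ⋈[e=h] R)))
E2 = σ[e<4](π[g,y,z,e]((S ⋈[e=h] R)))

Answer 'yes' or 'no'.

E1 row counts bottom-up:
  S → 6
  R → 4
  (S ⋈[e=h] R) → 4
  π[g,y,z,e]((S ⋈[e=h] R)) → 4
  σ[e>=4](π[g,y,z,e]((S ⋈[e=h] R))) → 3
E2 row counts bottom-up:
  S → 6
  R → 4
  (S ⋈[e=h] R) → 4
  π[g,y,z,e]((S ⋈[e=h] R)) → 4
  σ[e<4](π[g,y,z,e]((S ⋈[e=h] R))) → 1

E1 result:
g | y | z | e
3 | q | s | 7
8 | t | p | 4
9 | s | r | 6
E2 result:
g | y | z | e
5 | s | t | 1
Witness: (5, 's', 't', 1) appears 0× in E1 but 1× in E2.

no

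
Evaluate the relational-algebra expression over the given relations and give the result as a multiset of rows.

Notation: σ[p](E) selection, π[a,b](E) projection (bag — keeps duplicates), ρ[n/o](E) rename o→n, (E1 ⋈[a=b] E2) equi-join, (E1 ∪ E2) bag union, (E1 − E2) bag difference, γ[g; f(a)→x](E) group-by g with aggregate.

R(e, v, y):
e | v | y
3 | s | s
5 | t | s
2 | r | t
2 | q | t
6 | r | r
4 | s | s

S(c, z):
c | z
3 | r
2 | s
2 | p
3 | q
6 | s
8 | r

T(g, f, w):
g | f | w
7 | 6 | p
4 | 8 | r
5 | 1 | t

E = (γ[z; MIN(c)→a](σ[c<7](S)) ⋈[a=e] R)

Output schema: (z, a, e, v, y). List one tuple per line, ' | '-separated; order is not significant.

Row counts bottom-up:
  S → 6
  σ[c<7](S) → 5
  γ[z; MIN(c)→a](σ[c<7](S)) → 4
  R → 6
  (γ[z; MIN(c)→a](σ[c<7](S)) ⋈[a=e] R) → 6

== RESULT ==
z | a | e | v | y
p | 2 | 2 | q | t
p | 2 | 2 | r | t
q | 3 | 3 | s | s
r | 3 | 3 | s | s
s | 2 | 2 | q | t
s | 2 | 2 | r | t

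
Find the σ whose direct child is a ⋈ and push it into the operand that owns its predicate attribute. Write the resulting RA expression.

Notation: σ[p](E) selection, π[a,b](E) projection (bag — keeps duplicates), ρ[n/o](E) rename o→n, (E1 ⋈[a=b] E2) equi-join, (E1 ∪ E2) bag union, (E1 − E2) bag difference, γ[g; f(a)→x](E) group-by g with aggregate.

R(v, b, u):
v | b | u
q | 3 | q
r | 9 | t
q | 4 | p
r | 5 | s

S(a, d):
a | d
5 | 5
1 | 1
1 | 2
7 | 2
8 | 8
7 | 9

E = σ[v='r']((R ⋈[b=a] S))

σ filters on v, owned by the left side.
E' = (σ[v='r'](R) ⋈[b=a] S)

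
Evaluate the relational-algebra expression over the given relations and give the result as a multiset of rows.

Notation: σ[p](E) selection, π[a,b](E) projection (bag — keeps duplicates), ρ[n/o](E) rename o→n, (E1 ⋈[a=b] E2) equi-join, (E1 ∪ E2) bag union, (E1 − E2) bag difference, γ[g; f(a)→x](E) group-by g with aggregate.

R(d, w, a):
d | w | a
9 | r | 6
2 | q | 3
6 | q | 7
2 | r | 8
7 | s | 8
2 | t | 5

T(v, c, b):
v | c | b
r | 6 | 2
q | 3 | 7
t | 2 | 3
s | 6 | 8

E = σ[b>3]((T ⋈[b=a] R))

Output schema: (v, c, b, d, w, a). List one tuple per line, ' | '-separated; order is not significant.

Per-node cardinality:
  T → 4
  R → 6
  (T ⋈[b=a] R) → 4
  σ[b>3]((T ⋈[b=a] R)) → 3

== RESULT ==
v | c | b | d | w | a
q | 3 | 7 | 6 | q | 7
s | 6 | 8 | 2 | r | 8
s | 6 | 8 | 7 | s | 8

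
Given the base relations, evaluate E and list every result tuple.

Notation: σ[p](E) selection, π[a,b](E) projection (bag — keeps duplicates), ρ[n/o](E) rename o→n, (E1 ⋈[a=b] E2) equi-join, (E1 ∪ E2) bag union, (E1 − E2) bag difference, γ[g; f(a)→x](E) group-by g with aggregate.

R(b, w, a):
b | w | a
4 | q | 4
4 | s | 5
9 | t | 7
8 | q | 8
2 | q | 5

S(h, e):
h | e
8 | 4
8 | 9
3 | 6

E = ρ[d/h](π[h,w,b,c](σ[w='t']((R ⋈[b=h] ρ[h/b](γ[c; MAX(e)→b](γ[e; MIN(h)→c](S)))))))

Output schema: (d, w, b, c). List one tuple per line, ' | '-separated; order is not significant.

Stepwise |·|:
  R → 5
  S → 3
  γ[e; MIN(h)→c](S) → 3
  γ[c; MAX(e)→b](γ[e; MIN(h)→c](S)) → 2
  ρ[h/b](γ[c; MAX(e)→b](γ[e; MIN(h)→c](S))) → 2
  (R ⋈[b=h] ρ[h/b](γ[c; MAX(e)→b](γ[e; MIN(h)→c](S)))) → 1
  σ[w='t']((R ⋈[b=h] ρ[h/b](γ[c; MAX(e)→b](γ[e; MIN(h)→c](S))))) → 1
  π[h,w,b,c](σ[w='t']((R ⋈[b=h] ρ[h/b](γ[c; MAX(e)→b](γ[e; MIN(h)→c](S)))))) → 1
  ρ[d/h](π[h,w,b,c](σ[w='t']((R ⋈[b=h] ρ[h/b](γ[c; MAX(e)→b](γ[e; MIN(h)→c](S))))))) → 1

== RESULT ==
d | w | b | c
9 | t | 9 | 8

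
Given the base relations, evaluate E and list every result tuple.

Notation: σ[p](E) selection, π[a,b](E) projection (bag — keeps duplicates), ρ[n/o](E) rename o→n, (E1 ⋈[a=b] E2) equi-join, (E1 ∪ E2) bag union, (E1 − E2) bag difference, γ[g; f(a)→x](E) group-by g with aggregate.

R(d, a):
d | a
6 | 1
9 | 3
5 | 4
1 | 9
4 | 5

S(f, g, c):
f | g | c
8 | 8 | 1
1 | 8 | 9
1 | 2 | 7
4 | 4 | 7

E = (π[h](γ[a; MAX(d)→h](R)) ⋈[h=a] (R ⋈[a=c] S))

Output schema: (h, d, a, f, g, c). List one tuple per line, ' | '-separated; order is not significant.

Per-node cardinality:
  R → 5
  γ[a; MAX(d)→h](R) → 5
  π[h](γ[a; MAX(d)→h](R)) → 5
  R → 5
  S → 4
  (R ⋈[a=c] S) → 2
  (π[h](γ[a; MAX(d)→h](R)) ⋈[h=a] (R ⋈[a=c] S)) → 2

== RESULT ==
h | d | a | f | g | c
1 | 6 | 1 | 8 | 8 | 1
9 | 1 | 9 | 1 | 8 | 9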